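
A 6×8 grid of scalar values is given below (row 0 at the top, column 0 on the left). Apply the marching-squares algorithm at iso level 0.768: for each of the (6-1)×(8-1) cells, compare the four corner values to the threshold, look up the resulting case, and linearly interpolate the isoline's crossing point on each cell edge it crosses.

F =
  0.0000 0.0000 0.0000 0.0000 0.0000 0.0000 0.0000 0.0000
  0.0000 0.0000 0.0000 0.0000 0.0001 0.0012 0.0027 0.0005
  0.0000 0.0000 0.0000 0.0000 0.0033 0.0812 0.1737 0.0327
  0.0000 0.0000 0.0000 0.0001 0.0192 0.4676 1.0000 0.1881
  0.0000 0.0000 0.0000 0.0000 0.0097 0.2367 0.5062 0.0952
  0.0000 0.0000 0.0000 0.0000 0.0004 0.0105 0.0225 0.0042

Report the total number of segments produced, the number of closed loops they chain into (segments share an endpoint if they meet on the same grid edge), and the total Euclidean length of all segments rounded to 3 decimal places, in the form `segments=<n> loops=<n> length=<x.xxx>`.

segments=4 loops=1 length=2.110

cell (2,5): code 0100 → (2.719,6.000)–(3.000,5.564)
cell (2,6): code 1000 → (3.000,6.286)–(2.719,6.000)
cell (3,5): code 0010 → (3.000,5.564)–(3.470,6.000)
cell (3,6): code 0001 → (3.470,6.000)–(3.000,6.286)
total: 4 segments, chained into 1 closed loop(s), length Σ = 2.109687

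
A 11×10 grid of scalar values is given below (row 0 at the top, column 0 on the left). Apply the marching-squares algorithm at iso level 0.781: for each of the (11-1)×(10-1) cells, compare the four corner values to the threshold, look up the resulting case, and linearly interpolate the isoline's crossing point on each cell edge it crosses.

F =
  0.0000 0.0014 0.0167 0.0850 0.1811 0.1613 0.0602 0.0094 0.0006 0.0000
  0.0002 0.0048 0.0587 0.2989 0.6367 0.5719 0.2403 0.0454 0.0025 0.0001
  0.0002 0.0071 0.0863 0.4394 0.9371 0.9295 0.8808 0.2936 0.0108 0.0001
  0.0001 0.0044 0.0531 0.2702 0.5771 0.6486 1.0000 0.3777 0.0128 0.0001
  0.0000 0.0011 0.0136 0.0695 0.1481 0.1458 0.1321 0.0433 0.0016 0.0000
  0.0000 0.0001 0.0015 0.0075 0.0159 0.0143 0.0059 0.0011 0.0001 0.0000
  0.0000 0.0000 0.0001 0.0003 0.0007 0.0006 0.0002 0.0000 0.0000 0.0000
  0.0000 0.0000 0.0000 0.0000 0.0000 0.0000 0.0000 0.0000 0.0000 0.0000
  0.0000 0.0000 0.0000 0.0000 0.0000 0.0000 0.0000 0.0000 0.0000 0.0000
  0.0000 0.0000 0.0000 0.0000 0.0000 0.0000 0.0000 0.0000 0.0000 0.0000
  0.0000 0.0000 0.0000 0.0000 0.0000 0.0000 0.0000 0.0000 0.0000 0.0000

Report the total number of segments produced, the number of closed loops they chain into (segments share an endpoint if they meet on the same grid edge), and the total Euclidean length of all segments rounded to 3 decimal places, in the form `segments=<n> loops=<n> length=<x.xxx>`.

segments=10 loops=1 length=7.141

cell (1,3): code 0100 → (1.480,4.000)–(2.000,3.686)
cell (1,4): code 1100 → (1.585,5.000)–(1.480,4.000)
cell (1,5): code 1100 → (1.844,6.000)–(1.585,5.000)
cell (1,6): code 1000 → (2.000,6.170)–(1.844,6.000)
cell (2,3): code 0010 → (2.000,3.686)–(2.434,4.000)
cell (2,4): code 0011 → (2.434,4.000)–(2.529,5.000)
cell (2,5): code 0111 → (2.529,5.000)–(3.000,5.377)
cell (2,6): code 1001 → (3.000,6.352)–(2.000,6.170)
cell (3,5): code 0010 → (3.000,5.377)–(3.252,6.000)
cell (3,6): code 0001 → (3.252,6.000)–(3.000,6.352)
total: 10 segments, chained into 1 closed loop(s), length Σ = 7.140986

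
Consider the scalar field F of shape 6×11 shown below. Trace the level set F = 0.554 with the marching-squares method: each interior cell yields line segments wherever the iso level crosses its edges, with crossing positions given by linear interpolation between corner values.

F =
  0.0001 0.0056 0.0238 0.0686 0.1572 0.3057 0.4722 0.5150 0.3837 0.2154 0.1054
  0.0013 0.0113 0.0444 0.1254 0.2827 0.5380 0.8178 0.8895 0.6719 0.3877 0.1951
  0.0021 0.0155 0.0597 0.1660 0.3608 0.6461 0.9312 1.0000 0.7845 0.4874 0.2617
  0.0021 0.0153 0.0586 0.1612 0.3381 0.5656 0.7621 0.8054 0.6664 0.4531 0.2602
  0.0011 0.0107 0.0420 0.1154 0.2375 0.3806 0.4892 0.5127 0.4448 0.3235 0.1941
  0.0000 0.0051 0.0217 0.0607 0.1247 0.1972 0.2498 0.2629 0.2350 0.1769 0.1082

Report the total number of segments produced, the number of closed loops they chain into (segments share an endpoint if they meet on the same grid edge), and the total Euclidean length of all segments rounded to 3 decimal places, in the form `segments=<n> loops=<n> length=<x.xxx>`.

cell (0,5): code 0100 → (0.237,6.000)–(1.000,5.057)
cell (0,6): code 1100 → (0.104,7.000)–(0.237,6.000)
cell (0,7): code 1100 → (0.591,8.000)–(0.104,7.000)
cell (0,8): code 1000 → (1.000,8.415)–(0.591,8.000)
cell (1,4): code 0100 → (1.148,5.000)–(2.000,4.677)
cell (1,5): code 1110 → (1.000,5.057)–(1.148,5.000)
cell (1,8): code 1001 → (2.000,8.776)–(1.000,8.415)
cell (2,4): code 0110 → (2.000,4.677)–(3.000,4.949)
cell (2,8): code 1001 → (3.000,8.527)–(2.000,8.776)
cell (3,4): code 0010 → (3.000,4.949)–(3.063,5.000)
cell (3,5): code 0011 → (3.063,5.000)–(3.763,6.000)
cell (3,6): code 0011 → (3.763,6.000)–(3.859,7.000)
cell (3,7): code 0011 → (3.859,7.000)–(3.507,8.000)
cell (3,8): code 0001 → (3.507,8.000)–(3.000,8.527)
total: 14 segments, chained into 1 closed loop(s), length Σ = 12.213810

segments=14 loops=1 length=12.214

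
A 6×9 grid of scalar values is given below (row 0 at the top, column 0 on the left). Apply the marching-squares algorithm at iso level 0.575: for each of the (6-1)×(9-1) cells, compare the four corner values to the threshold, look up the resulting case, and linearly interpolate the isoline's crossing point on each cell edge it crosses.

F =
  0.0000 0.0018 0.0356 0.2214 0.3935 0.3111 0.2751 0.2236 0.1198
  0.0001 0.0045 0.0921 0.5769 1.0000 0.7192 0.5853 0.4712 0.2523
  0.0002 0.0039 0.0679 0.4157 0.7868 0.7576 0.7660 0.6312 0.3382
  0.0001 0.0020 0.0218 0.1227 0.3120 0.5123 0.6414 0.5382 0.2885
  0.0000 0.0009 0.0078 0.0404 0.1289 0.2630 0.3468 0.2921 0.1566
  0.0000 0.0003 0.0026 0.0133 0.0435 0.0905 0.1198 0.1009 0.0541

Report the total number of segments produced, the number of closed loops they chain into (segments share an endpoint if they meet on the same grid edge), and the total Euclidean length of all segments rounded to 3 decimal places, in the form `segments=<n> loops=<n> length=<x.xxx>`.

segments=16 loops=1 length=10.764

cell (0,2): code 0100 → (0.995,3.000)–(1.000,2.996)
cell (0,3): code 1100 → (0.299,4.000)–(0.995,3.000)
cell (0,4): code 1100 → (0.647,5.000)–(0.299,4.000)
cell (0,5): code 1100 → (0.967,6.000)–(0.647,5.000)
cell (0,6): code 1000 → (1.000,6.090)–(0.967,6.000)
cell (1,2): code 0010 → (1.000,2.996)–(1.012,3.000)
cell (1,3): code 0111 → (1.012,3.000)–(2.000,3.429)
cell (1,6): code 1101 → (1.649,7.000)–(1.000,6.090)
cell (1,7): code 1000 → (2.000,7.192)–(1.649,7.000)
cell (2,3): code 0010 → (2.000,3.429)–(2.446,4.000)
cell (2,4): code 0011 → (2.446,4.000)–(2.744,5.000)
cell (2,5): code 0111 → (2.744,5.000)–(3.000,5.486)
cell (2,6): code 1011 → (3.000,6.643)–(2.604,7.000)
cell (2,7): code 0001 → (2.604,7.000)–(2.000,7.192)
cell (3,5): code 0010 → (3.000,5.486)–(3.225,6.000)
cell (3,6): code 0001 → (3.225,6.000)–(3.000,6.643)
total: 16 segments, chained into 1 closed loop(s), length Σ = 10.763585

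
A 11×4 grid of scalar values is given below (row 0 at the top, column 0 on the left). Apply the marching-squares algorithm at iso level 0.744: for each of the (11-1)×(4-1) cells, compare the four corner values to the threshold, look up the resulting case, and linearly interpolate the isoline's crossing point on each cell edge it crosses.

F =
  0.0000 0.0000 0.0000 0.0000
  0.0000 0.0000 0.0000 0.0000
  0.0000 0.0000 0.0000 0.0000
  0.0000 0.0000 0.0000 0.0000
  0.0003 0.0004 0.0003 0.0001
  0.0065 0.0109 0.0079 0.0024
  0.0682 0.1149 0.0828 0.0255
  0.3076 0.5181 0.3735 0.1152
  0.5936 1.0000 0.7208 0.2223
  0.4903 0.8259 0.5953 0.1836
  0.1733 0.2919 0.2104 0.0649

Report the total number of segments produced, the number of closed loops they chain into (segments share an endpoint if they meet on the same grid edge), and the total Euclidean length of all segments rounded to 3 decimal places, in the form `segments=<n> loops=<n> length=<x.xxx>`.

segments=6 loops=1 length=4.778

cell (7,0): code 0100 → (7.469,1.000)–(8.000,0.370)
cell (7,1): code 1000 → (8.000,1.917)–(7.469,1.000)
cell (8,0): code 0110 → (8.000,0.370)–(9.000,0.756)
cell (8,1): code 1001 → (9.000,1.355)–(8.000,1.917)
cell (9,0): code 0010 → (9.000,0.756)–(9.153,1.000)
cell (9,1): code 0001 → (9.153,1.000)–(9.000,1.355)
total: 6 segments, chained into 1 closed loop(s), length Σ = 4.777640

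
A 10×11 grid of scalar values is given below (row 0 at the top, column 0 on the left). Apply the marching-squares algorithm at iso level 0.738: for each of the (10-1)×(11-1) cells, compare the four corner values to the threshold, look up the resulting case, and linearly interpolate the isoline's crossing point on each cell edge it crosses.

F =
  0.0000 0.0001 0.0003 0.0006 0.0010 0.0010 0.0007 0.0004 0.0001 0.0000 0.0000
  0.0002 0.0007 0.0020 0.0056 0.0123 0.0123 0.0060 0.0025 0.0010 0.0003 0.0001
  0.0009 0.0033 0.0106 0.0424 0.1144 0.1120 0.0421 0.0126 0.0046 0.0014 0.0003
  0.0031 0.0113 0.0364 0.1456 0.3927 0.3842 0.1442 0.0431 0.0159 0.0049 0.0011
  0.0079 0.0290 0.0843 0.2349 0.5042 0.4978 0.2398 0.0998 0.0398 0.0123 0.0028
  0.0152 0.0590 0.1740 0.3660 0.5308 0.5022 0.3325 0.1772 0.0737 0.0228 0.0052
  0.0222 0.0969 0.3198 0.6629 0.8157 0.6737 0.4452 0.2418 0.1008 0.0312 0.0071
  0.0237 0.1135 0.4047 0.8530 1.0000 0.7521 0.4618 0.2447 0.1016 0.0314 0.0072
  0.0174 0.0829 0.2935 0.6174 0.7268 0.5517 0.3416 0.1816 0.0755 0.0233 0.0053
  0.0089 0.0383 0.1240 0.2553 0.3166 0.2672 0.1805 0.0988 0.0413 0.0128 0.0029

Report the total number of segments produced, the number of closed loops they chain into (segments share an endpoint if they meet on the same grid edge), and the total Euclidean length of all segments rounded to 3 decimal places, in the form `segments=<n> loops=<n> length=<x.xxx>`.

cell (5,3): code 0100 → (5.727,4.000)–(6.000,3.491)
cell (5,4): code 1000 → (6.000,4.547)–(5.727,4.000)
cell (6,2): code 0100 → (6.395,3.000)–(7.000,2.743)
cell (6,3): code 1110 → (6.000,3.491)–(6.395,3.000)
cell (6,4): code 1101 → (6.820,5.000)–(6.000,4.547)
cell (6,5): code 1000 → (7.000,5.049)–(6.820,5.000)
cell (7,2): code 0010 → (7.000,2.743)–(7.488,3.000)
cell (7,3): code 0011 → (7.488,3.000)–(7.959,4.000)
cell (7,4): code 0011 → (7.959,4.000)–(7.070,5.000)
cell (7,5): code 0001 → (7.070,5.000)–(7.000,5.049)
total: 10 segments, chained into 1 closed loop(s), length Σ = 6.679251

segments=10 loops=1 length=6.679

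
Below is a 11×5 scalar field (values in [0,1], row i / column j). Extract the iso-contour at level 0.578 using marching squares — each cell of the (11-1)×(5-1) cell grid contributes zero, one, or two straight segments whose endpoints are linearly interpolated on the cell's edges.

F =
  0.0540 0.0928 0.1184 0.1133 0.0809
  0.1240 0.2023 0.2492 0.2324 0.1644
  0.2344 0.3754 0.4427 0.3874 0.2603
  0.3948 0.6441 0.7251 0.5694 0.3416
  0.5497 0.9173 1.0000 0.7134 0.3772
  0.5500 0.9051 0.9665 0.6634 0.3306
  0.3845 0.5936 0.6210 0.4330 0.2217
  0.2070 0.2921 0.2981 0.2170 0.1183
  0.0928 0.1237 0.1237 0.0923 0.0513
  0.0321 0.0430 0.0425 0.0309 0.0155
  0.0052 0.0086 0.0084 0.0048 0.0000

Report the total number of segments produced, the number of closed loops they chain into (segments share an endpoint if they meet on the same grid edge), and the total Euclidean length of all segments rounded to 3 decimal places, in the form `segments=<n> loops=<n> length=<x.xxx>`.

cell (2,0): code 0100 → (2.754,1.000)–(3.000,0.735)
cell (2,1): code 1100 → (2.479,2.000)–(2.754,1.000)
cell (2,2): code 1000 → (3.000,2.945)–(2.479,2.000)
cell (3,0): code 0110 → (3.000,0.735)–(4.000,0.077)
cell (3,2): code 1101 → (3.060,3.000)–(3.000,2.945)
cell (3,3): code 1000 → (4.000,3.403)–(3.060,3.000)
cell (4,0): code 0110 → (4.000,0.077)–(5.000,0.079)
cell (4,3): code 1001 → (5.000,3.257)–(4.000,3.403)
cell (5,0): code 0110 → (5.000,0.079)–(6.000,0.925)
cell (5,2): code 1011 → (6.000,2.229)–(5.371,3.000)
cell (5,3): code 0001 → (5.371,3.000)–(5.000,3.257)
cell (6,0): code 0010 → (6.000,0.925)–(6.052,1.000)
cell (6,1): code 0011 → (6.052,1.000)–(6.133,2.000)
cell (6,2): code 0001 → (6.133,2.000)–(6.000,2.229)
total: 14 segments, chained into 1 closed loop(s), length Σ = 10.904738

segments=14 loops=1 length=10.905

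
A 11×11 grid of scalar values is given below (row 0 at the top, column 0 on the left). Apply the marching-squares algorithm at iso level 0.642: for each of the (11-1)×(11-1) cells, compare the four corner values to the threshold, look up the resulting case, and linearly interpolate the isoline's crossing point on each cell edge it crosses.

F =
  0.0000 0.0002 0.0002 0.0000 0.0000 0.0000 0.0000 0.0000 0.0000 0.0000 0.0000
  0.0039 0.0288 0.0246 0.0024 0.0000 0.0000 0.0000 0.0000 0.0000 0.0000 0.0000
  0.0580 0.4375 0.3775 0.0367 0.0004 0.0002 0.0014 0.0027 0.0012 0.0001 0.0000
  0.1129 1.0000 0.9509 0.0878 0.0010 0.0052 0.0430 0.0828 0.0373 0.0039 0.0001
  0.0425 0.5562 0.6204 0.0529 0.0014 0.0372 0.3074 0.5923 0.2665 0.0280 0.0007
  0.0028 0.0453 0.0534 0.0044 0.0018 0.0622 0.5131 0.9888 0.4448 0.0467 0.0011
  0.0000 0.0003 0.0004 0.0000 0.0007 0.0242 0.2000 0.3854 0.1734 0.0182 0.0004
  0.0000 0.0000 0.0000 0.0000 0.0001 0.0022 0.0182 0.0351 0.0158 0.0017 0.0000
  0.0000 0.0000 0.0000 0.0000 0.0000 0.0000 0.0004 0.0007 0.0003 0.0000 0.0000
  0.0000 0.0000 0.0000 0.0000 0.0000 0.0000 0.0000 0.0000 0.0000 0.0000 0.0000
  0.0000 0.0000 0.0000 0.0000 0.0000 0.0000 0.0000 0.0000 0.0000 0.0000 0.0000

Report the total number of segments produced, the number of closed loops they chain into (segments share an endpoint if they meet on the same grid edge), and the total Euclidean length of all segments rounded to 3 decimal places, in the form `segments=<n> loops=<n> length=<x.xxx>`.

segments=10 loops=2 length=9.324

cell (2,0): code 0100 → (2.364,1.000)–(3.000,0.596)
cell (2,1): code 1100 → (2.461,2.000)–(2.364,1.000)
cell (2,2): code 1000 → (3.000,2.358)–(2.461,2.000)
cell (3,0): code 0010 → (3.000,0.596)–(3.807,1.000)
cell (3,1): code 0011 → (3.807,1.000)–(3.935,2.000)
cell (3,2): code 0001 → (3.935,2.000)–(3.000,2.358)
cell (4,6): code 0100 → (4.125,7.000)–(5.000,6.271)
cell (4,7): code 1000 → (5.000,7.638)–(4.125,7.000)
cell (5,6): code 0010 → (5.000,6.271)–(5.575,7.000)
cell (5,7): code 0001 → (5.575,7.000)–(5.000,7.638)
total: 10 segments, chained into 2 closed loop(s), length Σ = 9.323741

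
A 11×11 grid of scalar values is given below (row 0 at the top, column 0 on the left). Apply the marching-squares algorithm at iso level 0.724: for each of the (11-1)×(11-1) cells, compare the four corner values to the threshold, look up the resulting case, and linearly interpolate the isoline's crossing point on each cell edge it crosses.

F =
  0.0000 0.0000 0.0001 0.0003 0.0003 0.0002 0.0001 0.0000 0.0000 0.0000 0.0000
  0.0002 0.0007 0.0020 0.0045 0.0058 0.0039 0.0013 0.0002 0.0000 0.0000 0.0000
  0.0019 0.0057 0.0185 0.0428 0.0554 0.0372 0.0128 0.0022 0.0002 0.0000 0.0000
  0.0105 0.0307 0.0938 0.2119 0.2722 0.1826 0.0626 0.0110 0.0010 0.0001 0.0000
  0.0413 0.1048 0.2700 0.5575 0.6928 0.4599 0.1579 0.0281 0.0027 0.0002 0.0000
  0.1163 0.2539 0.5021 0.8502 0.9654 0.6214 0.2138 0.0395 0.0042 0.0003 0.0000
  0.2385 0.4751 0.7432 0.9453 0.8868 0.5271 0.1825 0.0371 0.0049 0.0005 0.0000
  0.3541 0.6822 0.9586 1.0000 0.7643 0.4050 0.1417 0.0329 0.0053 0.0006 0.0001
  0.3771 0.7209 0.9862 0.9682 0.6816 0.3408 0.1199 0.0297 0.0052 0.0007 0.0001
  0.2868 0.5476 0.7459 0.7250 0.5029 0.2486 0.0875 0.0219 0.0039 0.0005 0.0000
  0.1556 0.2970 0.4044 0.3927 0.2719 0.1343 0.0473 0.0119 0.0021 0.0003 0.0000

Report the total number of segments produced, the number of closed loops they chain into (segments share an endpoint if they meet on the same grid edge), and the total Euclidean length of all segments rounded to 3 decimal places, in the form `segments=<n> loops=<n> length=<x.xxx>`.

segments=16 loops=1 length=13.192

cell (4,2): code 0100 → (4.569,3.000)–(5.000,2.637)
cell (4,3): code 1100 → (4.114,4.000)–(4.569,3.000)
cell (4,4): code 1000 → (5.000,4.702)–(4.114,4.000)
cell (5,1): code 0100 → (5.920,2.000)–(6.000,1.928)
cell (5,2): code 1110 → (5.000,2.637)–(5.920,2.000)
cell (5,4): code 1001 → (6.000,4.453)–(5.000,4.702)
cell (6,1): code 0110 → (6.000,1.928)–(7.000,1.151)
cell (6,4): code 1001 → (7.000,4.112)–(6.000,4.453)
cell (7,1): code 0110 → (7.000,1.151)–(8.000,1.012)
cell (7,3): code 1011 → (8.000,3.852)–(7.487,4.000)
cell (7,4): code 0001 → (7.487,4.000)–(7.000,4.112)
cell (8,1): code 0110 → (8.000,1.012)–(9.000,1.890)
cell (8,3): code 1001 → (9.000,3.005)–(8.000,3.852)
cell (9,1): code 0010 → (9.000,1.890)–(9.064,2.000)
cell (9,2): code 0011 → (9.064,2.000)–(9.003,3.000)
cell (9,3): code 0001 → (9.003,3.000)–(9.000,3.005)
total: 16 segments, chained into 1 closed loop(s), length Σ = 13.191536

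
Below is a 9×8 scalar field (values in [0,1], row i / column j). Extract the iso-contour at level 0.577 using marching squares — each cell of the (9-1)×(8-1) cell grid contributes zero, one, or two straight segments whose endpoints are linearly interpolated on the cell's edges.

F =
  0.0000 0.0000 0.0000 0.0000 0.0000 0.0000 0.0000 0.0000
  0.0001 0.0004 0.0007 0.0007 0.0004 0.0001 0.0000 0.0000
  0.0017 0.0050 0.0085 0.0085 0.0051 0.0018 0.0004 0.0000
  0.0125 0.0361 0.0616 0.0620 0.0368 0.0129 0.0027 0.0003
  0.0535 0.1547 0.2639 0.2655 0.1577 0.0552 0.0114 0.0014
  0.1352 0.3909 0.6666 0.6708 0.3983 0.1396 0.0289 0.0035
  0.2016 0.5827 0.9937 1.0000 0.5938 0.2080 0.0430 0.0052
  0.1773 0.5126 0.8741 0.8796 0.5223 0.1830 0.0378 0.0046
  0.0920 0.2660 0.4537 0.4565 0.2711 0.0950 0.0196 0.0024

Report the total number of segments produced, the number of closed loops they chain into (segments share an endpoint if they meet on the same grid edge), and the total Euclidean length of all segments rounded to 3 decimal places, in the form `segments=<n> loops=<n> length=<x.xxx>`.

cell (4,1): code 0100 → (4.778,2.000)–(5.000,1.675)
cell (4,2): code 1100 → (4.769,3.000)–(4.778,2.000)
cell (4,3): code 1000 → (5.000,3.344)–(4.769,3.000)
cell (5,0): code 0100 → (5.970,1.000)–(6.000,0.985)
cell (5,1): code 1110 → (5.000,1.675)–(5.970,1.000)
cell (5,3): code 1101 → (5.914,4.000)–(5.000,3.344)
cell (5,4): code 1000 → (6.000,4.044)–(5.914,4.000)
cell (6,0): code 0010 → (6.000,0.985)–(6.081,1.000)
cell (6,1): code 0111 → (6.081,1.000)–(7.000,1.178)
cell (6,3): code 1011 → (7.000,3.847)–(6.235,4.000)
cell (6,4): code 0001 → (6.235,4.000)–(6.000,4.044)
cell (7,1): code 0010 → (7.000,1.178)–(7.707,2.000)
cell (7,2): code 0011 → (7.707,2.000)–(7.715,3.000)
cell (7,3): code 0001 → (7.715,3.000)–(7.000,3.847)
total: 14 segments, chained into 1 closed loop(s), length Σ = 9.475344

segments=14 loops=1 length=9.475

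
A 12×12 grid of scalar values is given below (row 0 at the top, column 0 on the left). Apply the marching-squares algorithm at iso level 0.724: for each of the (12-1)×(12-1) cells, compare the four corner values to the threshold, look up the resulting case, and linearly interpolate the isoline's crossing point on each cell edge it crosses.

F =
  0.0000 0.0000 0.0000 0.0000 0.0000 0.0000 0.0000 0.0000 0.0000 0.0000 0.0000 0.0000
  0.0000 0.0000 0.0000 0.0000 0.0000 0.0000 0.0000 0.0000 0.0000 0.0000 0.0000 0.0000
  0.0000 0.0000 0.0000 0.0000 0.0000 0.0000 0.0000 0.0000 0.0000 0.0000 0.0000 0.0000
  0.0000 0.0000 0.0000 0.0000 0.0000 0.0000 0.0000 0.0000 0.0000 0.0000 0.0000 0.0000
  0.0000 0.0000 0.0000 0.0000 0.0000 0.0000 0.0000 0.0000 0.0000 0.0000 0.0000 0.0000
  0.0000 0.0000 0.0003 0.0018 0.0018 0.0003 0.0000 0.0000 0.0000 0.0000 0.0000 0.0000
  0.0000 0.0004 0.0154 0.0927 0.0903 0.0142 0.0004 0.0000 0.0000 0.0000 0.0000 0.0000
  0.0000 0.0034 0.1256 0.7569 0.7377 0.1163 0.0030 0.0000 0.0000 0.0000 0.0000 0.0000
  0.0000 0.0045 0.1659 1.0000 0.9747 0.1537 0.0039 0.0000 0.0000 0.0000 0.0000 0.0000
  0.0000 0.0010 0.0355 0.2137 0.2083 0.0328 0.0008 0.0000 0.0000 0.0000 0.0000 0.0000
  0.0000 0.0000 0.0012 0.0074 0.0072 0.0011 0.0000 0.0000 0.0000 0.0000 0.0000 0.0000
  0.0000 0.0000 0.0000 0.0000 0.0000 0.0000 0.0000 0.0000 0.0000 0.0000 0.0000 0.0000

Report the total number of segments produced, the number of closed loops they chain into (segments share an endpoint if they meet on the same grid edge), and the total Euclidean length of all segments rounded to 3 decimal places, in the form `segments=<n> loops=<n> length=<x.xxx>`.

segments=8 loops=1 length=5.111

cell (6,2): code 0100 → (6.950,3.000)–(7.000,2.948)
cell (6,3): code 1100 → (6.979,4.000)–(6.950,3.000)
cell (6,4): code 1000 → (7.000,4.022)–(6.979,4.000)
cell (7,2): code 0110 → (7.000,2.948)–(8.000,2.669)
cell (7,4): code 1001 → (8.000,4.305)–(7.000,4.022)
cell (8,2): code 0010 → (8.000,2.669)–(8.351,3.000)
cell (8,3): code 0011 → (8.351,3.000)–(8.327,4.000)
cell (8,4): code 0001 → (8.327,4.000)–(8.000,4.305)
total: 8 segments, chained into 1 closed loop(s), length Σ = 5.110518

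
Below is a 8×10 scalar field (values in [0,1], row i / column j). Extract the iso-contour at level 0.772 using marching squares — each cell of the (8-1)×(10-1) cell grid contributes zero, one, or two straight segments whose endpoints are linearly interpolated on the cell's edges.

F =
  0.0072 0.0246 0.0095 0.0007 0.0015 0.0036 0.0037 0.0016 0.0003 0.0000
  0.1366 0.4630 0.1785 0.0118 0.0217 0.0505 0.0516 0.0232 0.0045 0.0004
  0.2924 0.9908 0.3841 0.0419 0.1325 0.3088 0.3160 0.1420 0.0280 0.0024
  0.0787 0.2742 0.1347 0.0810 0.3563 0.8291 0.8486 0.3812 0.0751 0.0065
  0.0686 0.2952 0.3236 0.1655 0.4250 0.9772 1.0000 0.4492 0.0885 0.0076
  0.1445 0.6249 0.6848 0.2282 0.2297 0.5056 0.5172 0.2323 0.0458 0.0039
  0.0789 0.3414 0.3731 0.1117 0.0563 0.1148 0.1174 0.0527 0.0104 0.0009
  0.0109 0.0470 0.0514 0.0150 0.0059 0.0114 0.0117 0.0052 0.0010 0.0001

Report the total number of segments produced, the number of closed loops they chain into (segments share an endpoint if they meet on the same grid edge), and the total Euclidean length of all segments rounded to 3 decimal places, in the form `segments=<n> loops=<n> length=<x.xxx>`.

segments=12 loops=2 length=7.624

cell (1,0): code 0100 → (1.585,1.000)–(2.000,0.687)
cell (1,1): code 1000 → (2.000,1.361)–(1.585,1.000)
cell (2,0): code 0010 → (2.000,0.687)–(2.305,1.000)
cell (2,1): code 0001 → (2.305,1.000)–(2.000,1.361)
cell (2,4): code 0100 → (2.890,5.000)–(3.000,4.879)
cell (2,5): code 1100 → (2.856,6.000)–(2.890,5.000)
cell (2,6): code 1000 → (3.000,6.164)–(2.856,6.000)
cell (3,4): code 0110 → (3.000,4.879)–(4.000,4.628)
cell (3,6): code 1001 → (4.000,6.414)–(3.000,6.164)
cell (4,4): code 0010 → (4.000,4.628)–(4.435,5.000)
cell (4,5): code 0011 → (4.435,5.000)–(4.472,6.000)
cell (4,6): code 0001 → (4.472,6.000)–(4.000,6.414)
total: 12 segments, chained into 2 closed loop(s), length Σ = 7.623536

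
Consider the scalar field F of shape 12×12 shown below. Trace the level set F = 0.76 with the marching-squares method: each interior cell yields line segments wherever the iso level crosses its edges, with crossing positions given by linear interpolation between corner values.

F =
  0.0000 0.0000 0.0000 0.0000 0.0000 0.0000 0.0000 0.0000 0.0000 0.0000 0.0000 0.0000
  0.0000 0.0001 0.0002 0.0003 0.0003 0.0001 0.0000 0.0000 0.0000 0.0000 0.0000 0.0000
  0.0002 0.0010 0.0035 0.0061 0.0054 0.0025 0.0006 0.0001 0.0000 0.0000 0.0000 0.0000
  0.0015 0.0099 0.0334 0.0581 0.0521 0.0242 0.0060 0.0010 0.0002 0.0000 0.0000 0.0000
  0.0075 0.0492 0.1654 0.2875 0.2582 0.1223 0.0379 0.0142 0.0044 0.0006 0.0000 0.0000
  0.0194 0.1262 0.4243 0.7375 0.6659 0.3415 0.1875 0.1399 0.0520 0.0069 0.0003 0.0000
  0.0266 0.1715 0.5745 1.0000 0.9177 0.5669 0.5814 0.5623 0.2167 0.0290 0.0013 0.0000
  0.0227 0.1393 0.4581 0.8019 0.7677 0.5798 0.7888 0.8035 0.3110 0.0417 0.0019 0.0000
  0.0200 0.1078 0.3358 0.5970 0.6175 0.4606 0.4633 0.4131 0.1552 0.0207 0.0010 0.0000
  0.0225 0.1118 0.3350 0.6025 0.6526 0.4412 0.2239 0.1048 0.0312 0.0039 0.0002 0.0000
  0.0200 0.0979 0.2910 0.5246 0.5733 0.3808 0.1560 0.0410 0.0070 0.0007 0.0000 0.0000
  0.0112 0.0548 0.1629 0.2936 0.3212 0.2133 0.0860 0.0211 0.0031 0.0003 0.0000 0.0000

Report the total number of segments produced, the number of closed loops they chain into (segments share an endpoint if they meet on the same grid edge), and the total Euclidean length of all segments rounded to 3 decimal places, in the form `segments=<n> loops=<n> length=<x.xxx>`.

segments=14 loops=2 length=9.078

cell (5,2): code 0100 → (5.086,3.000)–(6.000,2.436)
cell (5,3): code 1100 → (5.374,4.000)–(5.086,3.000)
cell (5,4): code 1000 → (6.000,4.450)–(5.374,4.000)
cell (6,2): code 0110 → (6.000,2.436)–(7.000,2.878)
cell (6,4): code 1001 → (7.000,4.041)–(6.000,4.450)
cell (6,5): code 0100 → (6.861,6.000)–(7.000,5.862)
cell (6,6): code 1100 → (6.820,7.000)–(6.861,6.000)
cell (6,7): code 1000 → (7.000,7.088)–(6.820,7.000)
cell (7,2): code 0010 → (7.000,2.878)–(7.204,3.000)
cell (7,3): code 0011 → (7.204,3.000)–(7.051,4.000)
cell (7,4): code 0001 → (7.051,4.000)–(7.000,4.041)
cell (7,5): code 0010 → (7.000,5.862)–(7.088,6.000)
cell (7,6): code 0011 → (7.088,6.000)–(7.111,7.000)
cell (7,7): code 0001 → (7.111,7.000)–(7.000,7.088)
total: 14 segments, chained into 2 closed loop(s), length Σ = 9.078352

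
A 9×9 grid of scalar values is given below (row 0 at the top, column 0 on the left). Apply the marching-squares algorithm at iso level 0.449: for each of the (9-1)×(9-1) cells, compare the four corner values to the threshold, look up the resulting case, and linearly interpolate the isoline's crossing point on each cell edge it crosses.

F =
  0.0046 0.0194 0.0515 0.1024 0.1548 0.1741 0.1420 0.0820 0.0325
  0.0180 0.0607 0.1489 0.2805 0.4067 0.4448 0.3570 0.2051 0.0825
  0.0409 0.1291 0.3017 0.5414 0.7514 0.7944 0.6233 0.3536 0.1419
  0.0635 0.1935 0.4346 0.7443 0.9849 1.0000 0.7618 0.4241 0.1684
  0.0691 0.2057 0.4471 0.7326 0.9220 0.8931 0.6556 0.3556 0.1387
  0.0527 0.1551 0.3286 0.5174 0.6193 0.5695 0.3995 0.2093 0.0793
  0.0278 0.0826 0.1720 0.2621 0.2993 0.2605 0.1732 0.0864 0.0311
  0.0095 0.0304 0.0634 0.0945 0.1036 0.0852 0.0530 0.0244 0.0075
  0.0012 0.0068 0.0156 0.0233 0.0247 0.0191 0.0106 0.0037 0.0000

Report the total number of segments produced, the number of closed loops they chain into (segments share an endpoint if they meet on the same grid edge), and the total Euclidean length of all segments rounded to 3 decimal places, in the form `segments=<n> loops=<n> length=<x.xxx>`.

cell (1,2): code 0100 → (1.646,3.000)–(2.000,2.615)
cell (1,3): code 1100 → (1.123,4.000)–(1.646,3.000)
cell (1,4): code 1100 → (1.012,5.000)–(1.123,4.000)
cell (1,5): code 1100 → (1.345,6.000)–(1.012,5.000)
cell (1,6): code 1000 → (2.000,6.646)–(1.345,6.000)
cell (2,2): code 0110 → (2.000,2.615)–(3.000,2.046)
cell (2,6): code 1001 → (3.000,6.926)–(2.000,6.646)
cell (3,2): code 0110 → (3.000,2.046)–(4.000,2.007)
cell (3,6): code 1001 → (4.000,6.689)–(3.000,6.926)
cell (4,2): code 0110 → (4.000,2.007)–(5.000,2.638)
cell (4,5): code 1011 → (5.000,5.709)–(4.807,6.000)
cell (4,6): code 0001 → (4.807,6.000)–(4.000,6.689)
cell (5,2): code 0010 → (5.000,2.638)–(5.268,3.000)
cell (5,3): code 0011 → (5.268,3.000)–(5.532,4.000)
cell (5,4): code 0011 → (5.532,4.000)–(5.390,5.000)
cell (5,5): code 0001 → (5.390,5.000)–(5.000,5.709)
total: 16 segments, chained into 1 closed loop(s), length Σ = 14.745901

segments=16 loops=1 length=14.746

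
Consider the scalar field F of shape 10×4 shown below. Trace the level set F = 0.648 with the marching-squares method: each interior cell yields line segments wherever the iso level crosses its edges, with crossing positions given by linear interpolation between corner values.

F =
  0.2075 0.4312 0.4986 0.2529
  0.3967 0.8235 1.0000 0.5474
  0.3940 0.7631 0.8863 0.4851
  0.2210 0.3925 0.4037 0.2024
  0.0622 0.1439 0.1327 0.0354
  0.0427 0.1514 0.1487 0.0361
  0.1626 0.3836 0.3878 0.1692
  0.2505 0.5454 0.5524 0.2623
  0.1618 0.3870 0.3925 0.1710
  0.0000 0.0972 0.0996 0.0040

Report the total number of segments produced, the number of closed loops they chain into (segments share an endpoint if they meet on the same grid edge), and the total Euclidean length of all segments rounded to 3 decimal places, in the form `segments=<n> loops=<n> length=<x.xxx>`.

cell (0,0): code 0100 → (0.553,1.000)–(1.000,0.589)
cell (0,1): code 1100 → (0.298,2.000)–(0.553,1.000)
cell (0,2): code 1000 → (1.000,2.778)–(0.298,2.000)
cell (1,0): code 0110 → (1.000,0.589)–(2.000,0.688)
cell (1,2): code 1001 → (2.000,2.594)–(1.000,2.778)
cell (2,0): code 0010 → (2.000,0.688)–(2.311,1.000)
cell (2,1): code 0011 → (2.311,1.000)–(2.494,2.000)
cell (2,2): code 0001 → (2.494,2.000)–(2.000,2.594)
total: 8 segments, chained into 1 closed loop(s), length Σ = 6.938111

segments=8 loops=1 length=6.938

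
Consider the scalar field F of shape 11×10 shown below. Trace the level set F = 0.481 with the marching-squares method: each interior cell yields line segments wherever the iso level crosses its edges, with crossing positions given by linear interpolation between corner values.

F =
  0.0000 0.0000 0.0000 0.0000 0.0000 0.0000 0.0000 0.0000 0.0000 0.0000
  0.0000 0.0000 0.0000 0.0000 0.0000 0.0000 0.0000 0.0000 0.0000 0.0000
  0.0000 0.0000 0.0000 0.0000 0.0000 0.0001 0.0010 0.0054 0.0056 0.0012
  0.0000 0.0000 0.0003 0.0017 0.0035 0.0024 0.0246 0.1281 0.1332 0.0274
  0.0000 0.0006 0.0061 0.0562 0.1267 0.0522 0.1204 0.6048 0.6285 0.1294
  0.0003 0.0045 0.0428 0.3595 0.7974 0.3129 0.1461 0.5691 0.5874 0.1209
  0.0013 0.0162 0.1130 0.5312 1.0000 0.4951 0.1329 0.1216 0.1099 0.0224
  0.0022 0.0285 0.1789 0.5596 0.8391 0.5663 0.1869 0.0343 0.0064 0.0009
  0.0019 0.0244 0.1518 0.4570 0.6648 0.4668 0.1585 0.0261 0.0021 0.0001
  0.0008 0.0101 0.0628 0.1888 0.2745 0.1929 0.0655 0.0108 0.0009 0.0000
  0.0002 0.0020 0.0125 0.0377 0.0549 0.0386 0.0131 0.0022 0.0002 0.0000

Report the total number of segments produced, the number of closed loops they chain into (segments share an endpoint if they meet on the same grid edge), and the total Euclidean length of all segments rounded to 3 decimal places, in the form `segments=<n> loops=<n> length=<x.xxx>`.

cell (3,6): code 0100 → (3.740,7.000)–(4.000,6.744)
cell (3,7): code 1100 → (3.702,8.000)–(3.740,7.000)
cell (3,8): code 1000 → (4.000,8.296)–(3.702,8.000)
cell (4,3): code 0100 → (4.528,4.000)–(5.000,3.277)
cell (4,4): code 1000 → (5.000,4.653)–(4.528,4.000)
cell (4,6): code 0110 → (4.000,6.744)–(5.000,6.792)
cell (4,8): code 1001 → (5.000,8.228)–(4.000,8.296)
cell (5,2): code 0100 → (5.708,3.000)–(6.000,2.880)
cell (5,3): code 1110 → (5.000,3.277)–(5.708,3.000)
cell (5,4): code 1101 → (5.923,5.000)–(5.000,4.653)
cell (5,5): code 1000 → (6.000,5.039)–(5.923,5.000)
cell (5,6): code 0010 → (5.000,6.792)–(5.197,7.000)
cell (5,7): code 0011 → (5.197,7.000)–(5.223,8.000)
cell (5,8): code 0001 → (5.223,8.000)–(5.000,8.228)
cell (6,2): code 0110 → (6.000,2.880)–(7.000,2.794)
cell (6,5): code 1001 → (7.000,5.225)–(6.000,5.039)
cell (7,2): code 0010 → (7.000,2.794)–(7.766,3.000)
cell (7,3): code 0111 → (7.766,3.000)–(8.000,3.115)
cell (7,4): code 1011 → (8.000,4.928)–(7.857,5.000)
cell (7,5): code 0001 → (7.857,5.000)–(7.000,5.225)
cell (8,3): code 0010 → (8.000,3.115)–(8.471,4.000)
cell (8,4): code 0001 → (8.471,4.000)–(8.000,4.928)
total: 22 segments, chained into 2 closed loop(s), length Σ = 15.374908

segments=22 loops=2 length=15.375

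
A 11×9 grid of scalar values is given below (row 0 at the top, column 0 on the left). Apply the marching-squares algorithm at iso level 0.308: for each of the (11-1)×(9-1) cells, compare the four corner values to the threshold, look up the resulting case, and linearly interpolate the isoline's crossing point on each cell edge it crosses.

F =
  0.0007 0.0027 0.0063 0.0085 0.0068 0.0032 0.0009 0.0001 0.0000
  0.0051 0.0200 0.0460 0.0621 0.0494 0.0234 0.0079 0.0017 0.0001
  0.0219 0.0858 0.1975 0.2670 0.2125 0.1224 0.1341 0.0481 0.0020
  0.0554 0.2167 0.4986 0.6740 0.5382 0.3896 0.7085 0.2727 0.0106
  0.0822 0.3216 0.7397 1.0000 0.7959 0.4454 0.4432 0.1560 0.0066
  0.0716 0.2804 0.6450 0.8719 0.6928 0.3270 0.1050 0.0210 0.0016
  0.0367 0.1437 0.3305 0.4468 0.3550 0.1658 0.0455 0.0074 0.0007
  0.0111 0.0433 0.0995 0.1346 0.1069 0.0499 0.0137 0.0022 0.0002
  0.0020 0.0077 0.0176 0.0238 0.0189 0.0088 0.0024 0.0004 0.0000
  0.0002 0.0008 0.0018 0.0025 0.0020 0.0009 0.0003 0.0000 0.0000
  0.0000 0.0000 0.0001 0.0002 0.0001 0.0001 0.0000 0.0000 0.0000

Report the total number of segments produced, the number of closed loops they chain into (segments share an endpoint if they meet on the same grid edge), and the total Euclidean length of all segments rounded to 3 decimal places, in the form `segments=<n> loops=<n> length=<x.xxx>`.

cell (2,1): code 0100 → (2.367,2.000)–(3.000,1.324)
cell (2,2): code 1100 → (2.101,3.000)–(2.367,2.000)
cell (2,3): code 1100 → (2.293,4.000)–(2.101,3.000)
cell (2,4): code 1100 → (2.695,5.000)–(2.293,4.000)
cell (2,5): code 1100 → (2.303,6.000)–(2.695,5.000)
cell (2,6): code 1000 → (3.000,6.919)–(2.303,6.000)
cell (3,0): code 0100 → (3.870,1.000)–(4.000,0.943)
cell (3,1): code 1110 → (3.000,1.324)–(3.870,1.000)
cell (3,6): code 1001 → (4.000,6.471)–(3.000,6.919)
cell (4,0): code 0010 → (4.000,0.943)–(4.330,1.000)
cell (4,1): code 0111 → (4.330,1.000)–(5.000,1.076)
cell (4,5): code 1011 → (5.000,5.086)–(4.400,6.000)
cell (4,6): code 0001 → (4.400,6.000)–(4.000,6.471)
cell (5,1): code 0110 → (5.000,1.076)–(6.000,1.880)
cell (5,4): code 1011 → (6.000,4.248)–(5.118,5.000)
cell (5,5): code 0001 → (5.118,5.000)–(5.000,5.086)
cell (6,1): code 0010 → (6.000,1.880)–(6.097,2.000)
cell (6,2): code 0011 → (6.097,2.000)–(6.445,3.000)
cell (6,3): code 0011 → (6.445,3.000)–(6.189,4.000)
cell (6,4): code 0001 → (6.189,4.000)–(6.000,4.248)
total: 20 segments, chained into 1 closed loop(s), length Σ = 16.316643

segments=20 loops=1 length=16.317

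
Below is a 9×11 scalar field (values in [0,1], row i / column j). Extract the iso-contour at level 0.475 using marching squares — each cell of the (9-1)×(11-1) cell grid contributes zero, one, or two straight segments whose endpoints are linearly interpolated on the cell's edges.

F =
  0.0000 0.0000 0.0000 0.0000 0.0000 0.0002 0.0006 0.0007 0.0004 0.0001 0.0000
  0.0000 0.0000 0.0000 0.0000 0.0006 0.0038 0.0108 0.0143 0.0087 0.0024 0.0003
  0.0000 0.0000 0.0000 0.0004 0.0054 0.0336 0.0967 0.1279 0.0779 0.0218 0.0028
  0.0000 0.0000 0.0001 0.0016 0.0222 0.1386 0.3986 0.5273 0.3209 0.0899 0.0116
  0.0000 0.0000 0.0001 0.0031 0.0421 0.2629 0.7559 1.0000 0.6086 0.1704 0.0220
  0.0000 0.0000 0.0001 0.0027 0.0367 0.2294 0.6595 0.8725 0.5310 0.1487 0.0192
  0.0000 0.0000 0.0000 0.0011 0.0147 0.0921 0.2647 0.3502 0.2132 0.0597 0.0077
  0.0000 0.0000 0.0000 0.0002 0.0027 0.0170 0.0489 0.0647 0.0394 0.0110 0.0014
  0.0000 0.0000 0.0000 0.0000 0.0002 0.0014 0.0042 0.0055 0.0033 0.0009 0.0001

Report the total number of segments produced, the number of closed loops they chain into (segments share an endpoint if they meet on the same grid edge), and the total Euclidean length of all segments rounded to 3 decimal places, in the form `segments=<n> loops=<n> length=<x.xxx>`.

cell (2,6): code 0100 → (2.869,7.000)–(3.000,6.594)
cell (2,7): code 1000 → (3.000,7.253)–(2.869,7.000)
cell (3,5): code 0100 → (3.214,6.000)–(4.000,5.430)
cell (3,6): code 1110 → (3.000,6.594)–(3.214,6.000)
cell (3,7): code 1101 → (3.536,8.000)–(3.000,7.253)
cell (3,8): code 1000 → (4.000,8.305)–(3.536,8.000)
cell (4,5): code 0110 → (4.000,5.430)–(5.000,5.571)
cell (4,8): code 1001 → (5.000,8.146)–(4.000,8.305)
cell (5,5): code 0010 → (5.000,5.571)–(5.467,6.000)
cell (5,6): code 0011 → (5.467,6.000)–(5.761,7.000)
cell (5,7): code 0011 → (5.761,7.000)–(5.176,8.000)
cell (5,8): code 0001 → (5.176,8.000)–(5.000,8.146)
total: 12 segments, chained into 1 closed loop(s), length Σ = 8.875005

segments=12 loops=1 length=8.875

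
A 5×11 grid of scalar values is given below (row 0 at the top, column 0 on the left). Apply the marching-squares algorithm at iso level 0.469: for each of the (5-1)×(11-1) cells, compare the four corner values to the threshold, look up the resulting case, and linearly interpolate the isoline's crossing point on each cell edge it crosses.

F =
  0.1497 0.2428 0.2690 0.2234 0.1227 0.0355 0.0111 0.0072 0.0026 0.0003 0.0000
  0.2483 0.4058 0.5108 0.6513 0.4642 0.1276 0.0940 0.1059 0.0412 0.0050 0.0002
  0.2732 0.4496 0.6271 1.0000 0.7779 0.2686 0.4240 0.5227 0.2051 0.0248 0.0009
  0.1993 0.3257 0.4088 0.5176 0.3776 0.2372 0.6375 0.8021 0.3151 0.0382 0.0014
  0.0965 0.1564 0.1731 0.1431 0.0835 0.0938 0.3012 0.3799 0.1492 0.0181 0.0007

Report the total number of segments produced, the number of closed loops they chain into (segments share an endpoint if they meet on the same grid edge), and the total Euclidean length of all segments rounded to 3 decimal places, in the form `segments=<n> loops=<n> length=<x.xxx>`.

cell (0,1): code 0100 → (0.827,2.000)–(1.000,1.602)
cell (0,2): code 1100 → (0.574,3.000)–(0.827,2.000)
cell (0,3): code 1000 → (1.000,3.974)–(0.574,3.000)
cell (1,1): code 0110 → (1.000,1.602)–(2.000,1.109)
cell (1,3): code 1101 → (1.015,4.000)–(1.000,3.974)
cell (1,4): code 1000 → (2.000,4.607)–(1.015,4.000)
cell (1,6): code 0100 → (1.871,7.000)–(2.000,6.456)
cell (1,7): code 1000 → (2.000,7.169)–(1.871,7.000)
cell (2,1): code 0010 → (2.000,1.109)–(2.724,2.000)
cell (2,2): code 0111 → (2.724,2.000)–(3.000,2.553)
cell (2,3): code 1011 → (3.000,3.347)–(2.772,4.000)
cell (2,4): code 0001 → (2.772,4.000)–(2.000,4.607)
cell (2,5): code 0100 → (2.211,6.000)–(3.000,5.579)
cell (2,6): code 1110 → (2.000,6.456)–(2.211,6.000)
cell (2,7): code 1001 → (3.000,7.684)–(2.000,7.169)
cell (3,2): code 0010 → (3.000,2.553)–(3.130,3.000)
cell (3,3): code 0001 → (3.130,3.000)–(3.000,3.347)
cell (3,5): code 0010 → (3.000,5.579)–(3.501,6.000)
cell (3,6): code 0011 → (3.501,6.000)–(3.789,7.000)
cell (3,7): code 0001 → (3.789,7.000)–(3.000,7.684)
total: 20 segments, chained into 2 closed loop(s), length Σ = 15.137612

segments=20 loops=2 length=15.138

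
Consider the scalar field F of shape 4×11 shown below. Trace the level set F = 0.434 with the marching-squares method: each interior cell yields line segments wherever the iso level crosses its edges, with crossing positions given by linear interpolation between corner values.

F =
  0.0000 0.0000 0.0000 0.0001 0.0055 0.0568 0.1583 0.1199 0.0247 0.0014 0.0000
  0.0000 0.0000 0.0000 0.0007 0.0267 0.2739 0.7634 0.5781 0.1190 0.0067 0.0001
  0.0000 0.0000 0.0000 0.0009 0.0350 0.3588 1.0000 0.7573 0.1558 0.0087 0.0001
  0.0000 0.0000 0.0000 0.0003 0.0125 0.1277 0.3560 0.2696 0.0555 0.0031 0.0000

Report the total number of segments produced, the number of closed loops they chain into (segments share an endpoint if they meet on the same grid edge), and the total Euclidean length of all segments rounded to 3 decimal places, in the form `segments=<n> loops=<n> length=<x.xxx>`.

cell (0,5): code 0100 → (0.456,6.000)–(1.000,5.327)
cell (0,6): code 1100 → (0.686,7.000)–(0.456,6.000)
cell (0,7): code 1000 → (1.000,7.314)–(0.686,7.000)
cell (1,5): code 0110 → (1.000,5.327)–(2.000,5.117)
cell (1,7): code 1001 → (2.000,7.537)–(1.000,7.314)
cell (2,5): code 0010 → (2.000,5.117)–(2.879,6.000)
cell (2,6): code 0011 → (2.879,6.000)–(2.663,7.000)
cell (2,7): code 0001 → (2.663,7.000)–(2.000,7.537)
total: 8 segments, chained into 1 closed loop(s), length Σ = 7.504551

segments=8 loops=1 length=7.505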